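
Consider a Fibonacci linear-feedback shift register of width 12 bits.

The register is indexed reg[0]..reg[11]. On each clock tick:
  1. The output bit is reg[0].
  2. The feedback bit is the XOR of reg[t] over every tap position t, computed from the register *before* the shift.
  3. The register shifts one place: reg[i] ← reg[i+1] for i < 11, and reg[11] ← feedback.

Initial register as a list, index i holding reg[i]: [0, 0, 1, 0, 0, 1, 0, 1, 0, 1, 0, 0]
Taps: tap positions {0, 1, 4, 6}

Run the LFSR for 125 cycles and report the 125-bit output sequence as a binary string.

00100101010001101010000010011100111101010111000101001101010001010010110101101111101010100000110111011011110100100101110001000

step | reg (before) | out | fb
   0 | 001001010100 | 0 | 0
   1 | 010010101000 | 0 | 1
   2 | 100101010001 | 1 | 1
   3 | 001010100011 | 0 | 0
   4 | 010101000110 | 0 | 1
   5 | 101010001101 | 1 | 0
   6 | 010100011010 | 0 | 1
   7 | 101000110101 | 1 | 0
   8 | 010001101010 | 0 | 0
   9 | 100011010100 | 1 | 0
  10 | 000110101000 | 0 | 0
  11 | 001101010000 | 0 | 0
  12 | 011010100000 | 0 | 1
  13 | 110101000001 | 1 | 0
  14 | 101010000010 | 1 | 0
  15 | 010100000100 | 0 | 1
  16 | 101000001001 | 1 | 1
  17 | 010000010011 | 0 | 1
  18 | 100000100111 | 1 | 0
  19 | 000001001110 | 0 | 0
  20 | 000010011100 | 0 | 1
  21 | 000100111001 | 0 | 1
  22 | 001001110011 | 0 | 1
  23 | 010011100111 | 0 | 1
  24 | 100111001111 | 1 | 0
  25 | 001110011110 | 0 | 1
  26 | 011100111101 | 0 | 0
  27 | 111001111010 | 1 | 1
  28 | 110011110101 | 1 | 0
  29 | 100111101010 | 1 | 1
  30 | 001111010101 | 0 | 1
  31 | 011110101011 | 0 | 1
  32 | 111101010111 | 1 | 0
  33 | 111010101110 | 1 | 0
  34 | 110101011100 | 1 | 0
  35 | 101010111000 | 1 | 1
  36 | 010101110001 | 0 | 0
  37 | 101011100010 | 1 | 1
  38 | 010111000101 | 0 | 0
  39 | 101110001010 | 1 | 0
  40 | 011100010100 | 0 | 1
  41 | 111000101001 | 1 | 1
  42 | 110001010011 | 1 | 0
  43 | 100010100110 | 1 | 1
  44 | 000101001101 | 0 | 0
  45 | 001010011010 | 0 | 1
  46 | 010100110101 | 0 | 0
  47 | 101001101010 | 1 | 0
  48 | 010011010100 | 0 | 0
  49 | 100110101000 | 1 | 1
  50 | 001101010001 | 0 | 0
  51 | 011010100010 | 0 | 1
  52 | 110101000101 | 1 | 0
  53 | 101010001010 | 1 | 0
  54 | 010100010100 | 0 | 1
  55 | 101000101001 | 1 | 0
  56 | 010001010010 | 0 | 1
  57 | 100010100101 | 1 | 1
  58 | 000101001011 | 0 | 0
  59 | 001010010110 | 0 | 1
  60 | 010100101101 | 0 | 0
  61 | 101001011010 | 1 | 1
  62 | 010010110101 | 0 | 1
  63 | 100101101011 | 1 | 0
  64 | 001011010110 | 0 | 1
  65 | 010110101101 | 0 | 1
  66 | 101101011011 | 1 | 1
  67 | 011010110111 | 0 | 1
  68 | 110101101111 | 1 | 1
  69 | 101011011111 | 1 | 0
  70 | 010110111110 | 0 | 1
  71 | 101101111101 | 1 | 0
  72 | 011011111010 | 0 | 1
  73 | 110111110101 | 1 | 0
  74 | 101111101010 | 1 | 1
  75 | 011111010101 | 0 | 0
  76 | 111110101010 | 1 | 0
  77 | 111101010100 | 1 | 0
  78 | 111010101000 | 1 | 0
  79 | 110101010000 | 1 | 0
  80 | 101010100000 | 1 | 1
  81 | 010101000001 | 0 | 1
  82 | 101010000011 | 1 | 0
  83 | 010100000110 | 0 | 1
  84 | 101000001101 | 1 | 1
  85 | 010000011011 | 0 | 1
  86 | 100000110111 | 1 | 0
  87 | 000001101110 | 0 | 1
  88 | 000011011101 | 0 | 1
  89 | 000110111011 | 0 | 0
  90 | 001101110110 | 0 | 1
  91 | 011011101101 | 0 | 1
  92 | 110111011011 | 1 | 1
  93 | 101110110111 | 1 | 1
  94 | 011101101111 | 0 | 0
  95 | 111011011110 | 1 | 1
  96 | 110110111101 | 1 | 0
  97 | 101101111010 | 1 | 0
  98 | 011011110100 | 0 | 1
  99 | 110111101001 | 1 | 0
 100 | 101111010010 | 1 | 0
 101 | 011110100100 | 0 | 1
 102 | 111101001001 | 1 | 0
 103 | 111010010010 | 1 | 1
 104 | 110100100101 | 1 | 1
 105 | 101001001011 | 1 | 1
 106 | 010010010111 | 0 | 0
 107 | 100100101110 | 1 | 0
 108 | 001001011100 | 0 | 0
 109 | 010010111000 | 0 | 1
 110 | 100101110001 | 1 | 0
 111 | 001011100010 | 0 | 0
 112 | 010111000100 | 0 | 0
 113 | 101110001000 | 1 | 0
 114 | 011100010000 | 0 | 1
 115 | 111000100001 | 1 | 1
 116 | 110001000011 | 1 | 0
 117 | 100010000110 | 1 | 0
 118 | 000100001100 | 0 | 0
 119 | 001000011000 | 0 | 0
 120 | 010000110000 | 0 | 0
 121 | 100001100000 | 1 | 0
 122 | 000011000000 | 0 | 1
 123 | 000110000001 | 0 | 1
 124 | 001100000011 | 0 | 0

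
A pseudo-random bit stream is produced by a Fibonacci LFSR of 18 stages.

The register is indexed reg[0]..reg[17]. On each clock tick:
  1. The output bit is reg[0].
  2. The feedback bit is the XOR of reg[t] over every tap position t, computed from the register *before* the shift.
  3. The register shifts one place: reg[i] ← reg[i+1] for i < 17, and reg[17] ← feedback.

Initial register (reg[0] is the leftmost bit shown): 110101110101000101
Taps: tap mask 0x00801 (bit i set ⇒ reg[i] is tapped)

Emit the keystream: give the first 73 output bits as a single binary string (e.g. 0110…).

step | reg (before) | out | fb
   0 | 110101110101000101 | 1 | 0
   1 | 101011101010001010 | 1 | 1
   2 | 010111010100010101 | 0 | 0
   3 | 101110101000101010 | 1 | 1
   4 | 011101010001010101 | 0 | 1
   5 | 111010100010101011 | 1 | 1
   6 | 110101000101010111 | 1 | 0
   7 | 101010001010101110 | 1 | 1
   8 | 010100010101011101 | 0 | 1
   9 | 101000101010111011 | 1 | 1
  10 | 010001010101110111 | 0 | 1
  11 | 100010101011101111 | 1 | 0
  12 | 000101010111011110 | 0 | 1
  13 | 001010101110111101 | 0 | 0
  14 | 010101011101111010 | 0 | 1
  15 | 101010111011110101 | 1 | 0
  16 | 010101110111101010 | 0 | 1
  17 | 101011101111010101 | 1 | 0
  18 | 010111011110101010 | 0 | 0
  19 | 101110111101010100 | 1 | 0
  20 | 011101111010101000 | 0 | 0
  21 | 111011110101010000 | 1 | 0
  22 | 110111101010100000 | 1 | 1
  23 | 101111010101000001 | 1 | 0
  24 | 011110101010000010 | 0 | 0
  25 | 111101010100000100 | 1 | 1
  26 | 111010101000001001 | 1 | 1
  27 | 110101010000010011 | 1 | 1
  28 | 101010100000100111 | 1 | 1
  29 | 010101000001001111 | 0 | 1
  30 | 101010000010011111 | 1 | 1
  31 | 010100000100111111 | 0 | 0
  32 | 101000001001111110 | 1 | 0
  33 | 010000010011111100 | 0 | 1
  34 | 100000100111111001 | 1 | 0
  35 | 000001001111110010 | 0 | 1
  36 | 000010011111100101 | 0 | 1
  37 | 000100111111001011 | 0 | 1
  38 | 001001111110010111 | 0 | 0
  39 | 010011111100101110 | 0 | 0
  40 | 100111111001011100 | 1 | 0
  41 | 001111110010111000 | 0 | 0
  42 | 011111100101110000 | 0 | 1
  43 | 111111001011100001 | 1 | 0
  44 | 111110010111000010 | 1 | 0
  45 | 111100101110000100 | 1 | 1
  46 | 111001011100001001 | 1 | 1
  47 | 110010111000010011 | 1 | 1
  48 | 100101110000100111 | 1 | 1
  49 | 001011100001001111 | 0 | 1
  50 | 010111000010011111 | 0 | 0
  51 | 101110000100111110 | 1 | 1
  52 | 011100001001111101 | 0 | 1
  53 | 111000010011111011 | 1 | 0
  54 | 110000100111110110 | 1 | 0
  55 | 100001001111101100 | 1 | 0
  56 | 000010011111011000 | 0 | 1
  57 | 000100111110110001 | 0 | 0
  58 | 001001111101100010 | 0 | 1
  59 | 010011111011000101 | 0 | 1
  60 | 100111110110001011 | 1 | 1
  61 | 001111101100010111 | 0 | 0
  62 | 011111011000101110 | 0 | 0
  63 | 111110110001011100 | 1 | 0
  64 | 111101100010111000 | 1 | 1
  65 | 111011000101110001 | 1 | 0
  66 | 110110001011100010 | 1 | 0
  67 | 101100010111000100 | 1 | 0
  68 | 011000101110001000 | 0 | 0
  69 | 110001011100010000 | 1 | 1
  70 | 100010111000100001 | 1 | 1
  71 | 000101110001000011 | 0 | 1
  72 | 001011100010000111 | 0 | 0

1101011101010001010101110111101010100000100111111001011100001001111101100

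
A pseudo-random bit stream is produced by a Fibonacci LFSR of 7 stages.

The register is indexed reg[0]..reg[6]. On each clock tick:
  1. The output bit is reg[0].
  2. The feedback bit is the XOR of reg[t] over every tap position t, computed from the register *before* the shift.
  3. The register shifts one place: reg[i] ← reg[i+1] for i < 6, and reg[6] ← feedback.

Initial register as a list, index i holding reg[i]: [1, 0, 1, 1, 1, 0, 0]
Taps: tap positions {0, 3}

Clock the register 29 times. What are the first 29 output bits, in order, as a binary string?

k : reg_k → out_k, fb_k
0: 1011100 → 1, fb=0
1: 0111000 → 0, fb=1
2: 1110001 → 1, fb=1
3: 1100011 → 1, fb=1
4: 1000111 → 1, fb=1
5: 0001111 → 0, fb=1
6: 0011111 → 0, fb=1
7: 0111111 → 0, fb=1
8: 1111111 → 1, fb=0
9: 1111110 → 1, fb=0
10: 1111100 → 1, fb=0
11: 1111000 → 1, fb=0
12: 1110000 → 1, fb=1
13: 1100001 → 1, fb=1
14: 1000011 → 1, fb=1
15: 0000111 → 0, fb=0
16: 0001110 → 0, fb=1
17: 0011101 → 0, fb=1
18: 0111011 → 0, fb=1
19: 1110111 → 1, fb=1
20: 1101111 → 1, fb=0
21: 1011110 → 1, fb=0
22: 0111100 → 0, fb=1
23: 1111001 → 1, fb=0
24: 1110010 → 1, fb=1
25: 1100101 → 1, fb=1
26: 1001011 → 1, fb=0
27: 0010110 → 0, fb=0
28: 0101100 → 0, fb=1

10111000111111100001110111100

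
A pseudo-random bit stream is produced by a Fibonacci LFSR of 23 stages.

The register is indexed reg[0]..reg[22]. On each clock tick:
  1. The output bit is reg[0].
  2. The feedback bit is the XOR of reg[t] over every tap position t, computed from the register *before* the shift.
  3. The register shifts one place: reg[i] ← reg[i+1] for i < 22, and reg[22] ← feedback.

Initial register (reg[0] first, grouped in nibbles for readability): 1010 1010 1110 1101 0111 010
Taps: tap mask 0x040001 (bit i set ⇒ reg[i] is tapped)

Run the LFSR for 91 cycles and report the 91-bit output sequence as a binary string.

1010101011101101011101001111001001001000101011001000000010010101111101101011010010001111100

tick  register→output (feedback)
  0  10101010111011010111010→1 (0)
  1  01010101110110101110100→0 (1)
  2  10101011101101011101001→1 (1)
  3  01010111011010111010011→0 (1)
  4  10101110110101110100111→1 (1)
  5  01011101101011101001111→0 (0)
  6  10111011010111010011110→1 (0)
  7  01110110101110100111100→0 (1)
  8  11101101011101001111001→1 (0)
  9  11011010111010011110010→1 (0)
 10  10110101110100111100100→1 (1)
 11  01101011101001111001001→0 (0)
 12  11010111010011110010010→1 (0)
 13  10101110100111100100100→1 (1)
 14  01011101001111001001001→0 (0)
 15  10111010011110010010010→1 (0)
 16  01110100111100100100100→0 (0)
 17  11101001111001001001000→1 (1)
 18  11010011110010010010001→1 (0)
 19  10100111100100100100010→1 (1)
 20  01001111001001001000101→0 (0)
 21  10011110010010010001010→1 (1)
 22  00111100100100100010101→0 (1)
 23  01111001001001000101011→0 (0)
 24  11110010010010001010110→1 (0)
 25  11100100100100010101100→1 (1)
 26  11001001001000101011001→1 (0)
 27  10010010010001010110010→1 (0)
 28  00100100100010101100100→0 (0)
 29  01001001000101011001000→0 (0)
 30  10010010001010110010000→1 (0)
 31  00100100010101100100000→0 (0)
 32  01001000101011001000000→0 (0)
 33  10010001010110010000000→1 (1)
 34  00100010101100100000001→0 (0)
 35  01000101011001000000010→0 (0)
 36  10001010110010000000100→1 (1)
 37  00010101100100000001001→0 (0)
 38  00101011001000000010010→0 (1)
 39  01010110010000000100101→0 (0)
 40  10101100100000001001010→1 (1)
 41  01011001000000010010101→0 (1)
 42  10110010000000100101011→1 (1)
 43  01100100000001001010111→0 (1)
 44  11001000000010010101111→1 (1)
 45  10010000000100101011111→1 (0)
 46  00100000001001010111110→0 (1)
 47  01000000010010101111101→0 (1)
 48  10000000100101011111011→1 (0)
 49  00000001001010111110110→0 (1)
 50  00000010010101111101101→0 (0)
 51  00000100101011111011010→0 (1)
 52  00001001010111110110101→0 (1)
 53  00010010101111101101011→0 (0)
 54  00100101011111011010110→0 (1)
 55  01001010111110110101101→0 (0)
 56  10010101111101101011010→1 (0)
 57  00101011111011010110100→0 (1)
 58  01010111110110101101001→0 (0)
 59  10101111101101011010010→1 (0)
 60  01011111011010110100100→0 (0)
 61  10111110110101101001000→1 (1)
 62  01111101101011010010001→0 (1)
 63  11111011010110100100011→1 (1)
 64  11110110101101001000111→1 (1)
 65  11101101011010010001111→1 (1)
 66  11011010110100100011111→1 (0)
 67  10110101101001000111110→1 (0)
 68  01101011010010001111100→0 (1)
 69  11010110100100011111001→1 (0)
 70  10101101001000111110010→1 (0)
 71  01011010010001111100100→0 (0)
 72  10110100100011111001000→1 (1)
 73  01101001000111110010001→0 (1)
 74  11010010001111100100011→1 (1)
 75  10100100011111001000111→1 (1)
 76  01001000111110010001111→0 (0)
 77  10010001111100100011110→1 (0)
 78  00100011111001000111100→0 (1)
 79  01000111110010001111001→0 (1)
 80  10001111100100011110011→1 (0)
 81  00011111001000111100110→0 (0)
 82  00111110010001111001100→0 (0)
 83  01111100100011110011000→0 (1)
 84  11111001000111100110001→1 (0)
 85  11110010001111001100010→1 (1)
 86  11100100011110011000101→1 (1)
 87  11001000111100110001011→1 (1)
 88  10010001111001100010111→1 (0)
 89  00100011110011000101110→0 (0)
 90  01000111100110001011100→0 (1)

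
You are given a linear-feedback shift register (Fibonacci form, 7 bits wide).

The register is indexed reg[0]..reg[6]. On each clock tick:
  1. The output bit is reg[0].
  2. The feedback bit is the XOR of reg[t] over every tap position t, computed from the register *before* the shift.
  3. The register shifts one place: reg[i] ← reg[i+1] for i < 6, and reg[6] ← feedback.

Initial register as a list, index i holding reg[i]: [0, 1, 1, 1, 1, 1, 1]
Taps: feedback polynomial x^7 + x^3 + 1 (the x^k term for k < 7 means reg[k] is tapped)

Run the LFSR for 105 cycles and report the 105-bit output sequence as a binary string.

011111110000111011110010110010010000001000100110001011101011011000001100110101001110011110110100001010101

tick  register→output (feedback)
  0  0111111→0 (1)
  1  1111111→1 (0)
  2  1111110→1 (0)
  3  1111100→1 (0)
  4  1111000→1 (0)
  5  1110000→1 (1)
  6  1100001→1 (1)
  7  1000011→1 (1)
  8  0000111→0 (0)
  9  0001110→0 (1)
 10  0011101→0 (1)
 11  0111011→0 (1)
 12  1110111→1 (1)
 13  1101111→1 (0)
 14  1011110→1 (0)
 15  0111100→0 (1)
 16  1111001→1 (0)
 17  1110010→1 (1)
 18  1100101→1 (1)
 19  1001011→1 (0)
 20  0010110→0 (0)
 21  0101100→0 (1)
 22  1011001→1 (0)
 23  0110010→0 (0)
 24  1100100→1 (1)
 25  1001001→1 (0)
 26  0010010→0 (0)
 27  0100100→0 (0)
 28  1001000→1 (0)
 29  0010000→0 (0)
 30  0100000→0 (0)
 31  1000000→1 (1)
 32  0000001→0 (0)
 33  0000010→0 (0)
 34  0000100→0 (0)
 35  0001000→0 (1)
 36  0010001→0 (0)
 37  0100010→0 (0)
 38  1000100→1 (1)
 39  0001001→0 (1)
 40  0010011→0 (0)
 41  0100110→0 (0)
 42  1001100→1 (0)
 43  0011000→0 (1)
 44  0110001→0 (0)
 45  1100010→1 (1)
 46  1000101→1 (1)
 47  0001011→0 (1)
 48  0010111→0 (0)
 49  0101110→0 (1)
 50  1011101→1 (0)
 51  0111010→0 (1)
 52  1110101→1 (1)
 53  1101011→1 (0)
 54  1010110→1 (1)
 55  0101101→0 (1)
 56  1011011→1 (0)
 57  0110110→0 (0)
 58  1101100→1 (0)
 59  1011000→1 (0)
 60  0110000→0 (0)
 61  1100000→1 (1)
 62  1000001→1 (1)
 63  0000011→0 (0)
 64  0000110→0 (0)
 65  0001100→0 (1)
 66  0011001→0 (1)
 67  0110011→0 (0)
 68  1100110→1 (1)
 69  1001101→1 (0)
 70  0011010→0 (1)
 71  0110101→0 (0)
 72  1101010→1 (0)
 73  1010100→1 (1)
 74  0101001→0 (1)
 75  1010011→1 (1)
 76  0100111→0 (0)
 77  1001110→1 (0)
 78  0011100→0 (1)
 79  0111001→0 (1)
 80  1110011→1 (1)
 81  1100111→1 (1)
 82  1001111→1 (0)
 83  0011110→0 (1)
 84  0111101→0 (1)
 85  1111011→1 (0)
 86  1110110→1 (1)
 87  1101101→1 (0)
 88  1011010→1 (0)
 89  0110100→0 (0)
 90  1101000→1 (0)
 91  1010000→1 (1)
 92  0100001→0 (0)
 93  1000010→1 (1)
 94  0000101→0 (0)
 95  0001010→0 (1)
 96  0010101→0 (0)
 97  0101010→0 (1)
 98  1010101→1 (1)
 99  0101011→0 (1)
100  1010111→1 (1)
101  0101111→0 (1)
102  1011111→1 (0)
103  0111110→0 (1)
104  1111101→1 (0)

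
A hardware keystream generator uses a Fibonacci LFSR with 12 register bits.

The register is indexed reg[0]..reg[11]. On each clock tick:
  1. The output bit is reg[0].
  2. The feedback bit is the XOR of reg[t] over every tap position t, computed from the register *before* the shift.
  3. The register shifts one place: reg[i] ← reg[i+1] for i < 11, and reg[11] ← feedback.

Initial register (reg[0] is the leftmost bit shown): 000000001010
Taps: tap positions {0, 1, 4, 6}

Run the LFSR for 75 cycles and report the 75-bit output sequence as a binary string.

tick  register→output (feedback)
  0  000000001010→0 (0)
  1  000000010100→0 (0)
  2  000000101000→0 (1)
  3  000001010001→0 (0)
  4  000010100010→0 (0)
  5  000101000100→0 (0)
  6  001010001000→0 (1)
  7  010100010001→0 (1)
  8  101000100011→1 (0)
  9  010001000110→0 (1)
 10  100010001101→1 (0)
 11  000100011010→0 (0)
 12  001000110100→0 (1)
 13  010001101001→0 (0)
 14  100011010010→1 (0)
 15  000110100100→0 (0)
 16  001101001000→0 (0)
 17  011010010000→0 (0)
 18  110100100000→1 (1)
 19  101001000001→1 (1)
 20  010010000011→0 (0)
 21  100100000110→1 (1)
 22  001000001101→0 (0)
 23  010000011010→0 (1)
 24  100000110101→1 (0)
 25  000001101010→0 (1)
 26  000011010101→0 (1)
 27  000110101011→0 (0)
 28  001101010110→0 (0)
 29  011010101100→0 (1)
 30  110101011001→1 (0)
 31  101010110010→1 (1)
 32  010101100101→0 (0)
 33  101011001010→1 (0)
 34  010110010100→0 (0)
 35  101100101000→1 (0)
 36  011001010000→0 (1)
 37  110010100001→1 (0)
 38  100101000010→1 (1)
 39  001010000101→0 (1)
 40  010100001011→0 (1)
 41  101000010111→1 (1)
 42  010000101111→0 (0)
 43  100001011110→1 (1)
 44  000010111101→0 (0)
 45  000101111010→0 (1)
 46  001011110101→0 (0)
 47  010111101010→0 (1)
 48  101111010101→1 (0)
 49  011110101010→0 (1)
 50  111101010101→1 (0)
 51  111010101010→1 (0)
 52  110101010100→1 (0)
 53  101010101000→1 (1)
 54  010101010001→0 (1)
 55  101010100011→1 (1)
 56  010101000111→0 (1)
 57  101010001111→1 (0)
 58  010100011110→0 (1)
 59  101000111101→1 (0)
 60  010001111010→0 (0)
 61  100011110100→1 (1)
 62  000111101001→0 (0)
 63  001111010010→0 (1)
 64  011110100101→0 (1)
 65  111101001011→1 (0)
 66  111010010110→1 (1)
 67  110100101101→1 (1)
 68  101001011011→1 (1)
 69  010010110111→0 (1)
 70  100101101111→1 (0)
 71  001011011110→0 (1)
 72  010110111101→0 (1)
 73  101101111011→1 (0)
 74  011011110110→0 (1)

000000001010001000110100100000110101011001010000101111010101010001111010010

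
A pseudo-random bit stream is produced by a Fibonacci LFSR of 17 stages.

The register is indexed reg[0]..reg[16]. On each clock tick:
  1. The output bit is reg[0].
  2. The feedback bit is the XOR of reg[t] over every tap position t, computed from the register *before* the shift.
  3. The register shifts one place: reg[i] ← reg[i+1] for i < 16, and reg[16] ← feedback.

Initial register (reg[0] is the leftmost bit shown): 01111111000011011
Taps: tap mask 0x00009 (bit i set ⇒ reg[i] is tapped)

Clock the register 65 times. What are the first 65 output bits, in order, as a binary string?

tick  register→output (feedback)
  0  01111111000011011→0 (1)
  1  11111110000110111→1 (0)
  2  11111100001101110→1 (0)
  3  11111000011011100→1 (0)
  4  11110000110111000→1 (0)
  5  11100001101110000→1 (1)
  6  11000011011100001→1 (1)
  7  10000110111000011→1 (1)
  8  00001101110000111→0 (0)
  9  00011011100001110→0 (1)
 10  00110111000011101→0 (1)
 11  01101110000111011→0 (0)
 12  11011100001110110→1 (0)
 13  10111000011101100→1 (0)
 14  01110000111011000→0 (1)
 15  11100001110110001→1 (1)
 16  11000011101100011→1 (1)
 17  10000111011000111→1 (1)
 18  00001110110001111→0 (0)
 19  00011101100011110→0 (1)
 20  00111011000111101→0 (1)
 21  01110110001111011→0 (1)
 22  11101100011110111→1 (1)
 23  11011000111101111→1 (0)
 24  10110001111011110→1 (0)
 25  01100011110111100→0 (0)
 26  11000111101111000→1 (1)
 27  10001111011110001→1 (1)
 28  00011110111100011→0 (1)
 29  00111101111000111→0 (1)
 30  01111011110001111→0 (1)
 31  11110111100011111→1 (0)
 32  11101111000111110→1 (1)
 33  11011110001111101→1 (0)
 34  10111100011111010→1 (0)
 35  01111000111110100→0 (1)
 36  11110001111101001→1 (0)
 37  11100011111010010→1 (1)
 38  11000111110100101→1 (1)
 39  10001111101001011→1 (1)
 40  00011111010010111→0 (1)
 41  00111110100101111→0 (1)
 42  01111101001011111→0 (1)
 43  11111010010111111→1 (0)
 44  11110100101111110→1 (0)
 45  11101001011111100→1 (1)
 46  11010010111111001→1 (0)
 47  10100101111110010→1 (1)
 48  01001011111100101→0 (0)
 49  10010111111001010→1 (0)
 50  00101111110010100→0 (0)
 51  01011111100101000→0 (1)
 52  10111111001010001→1 (0)
 53  01111110010100010→0 (1)
 54  11111100101000101→1 (0)
 55  11111001010001010→1 (0)
 56  11110010100010100→1 (0)
 57  11100101000101000→1 (1)
 58  11001010001010001→1 (1)
 59  10010100010100011→1 (0)
 60  00101000101000110→0 (0)
 61  01010001010001100→0 (1)
 62  10100010100011001→1 (1)
 63  01000101000110011→0 (0)
 64  10001010001100110→1 (1)

01111111000011011100001110110001111011110001111101001011111100101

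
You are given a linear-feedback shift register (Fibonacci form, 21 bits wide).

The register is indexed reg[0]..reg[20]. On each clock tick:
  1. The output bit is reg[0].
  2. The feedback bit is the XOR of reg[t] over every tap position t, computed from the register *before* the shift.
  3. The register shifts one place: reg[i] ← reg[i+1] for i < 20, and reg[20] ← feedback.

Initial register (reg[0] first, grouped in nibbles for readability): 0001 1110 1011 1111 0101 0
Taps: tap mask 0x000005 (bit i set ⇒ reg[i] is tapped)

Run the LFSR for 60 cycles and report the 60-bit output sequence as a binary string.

000111101011111101010011001000100001000011111101010100101001

k : reg_k → out_k, fb_k
0: 000111101011111101010 → 0, fb=0
1: 001111010111111010100 → 0, fb=1
2: 011110101111110101001 → 0, fb=1
3: 111101011111101010011 → 1, fb=0
4: 111010111111010100110 → 1, fb=0
5: 110101111110101001100 → 1, fb=1
6: 101011111101010011001 → 1, fb=0
7: 010111111010100110010 → 0, fb=0
8: 101111110101001100100 → 1, fb=0
9: 011111101010011001000 → 0, fb=1
10: 111111010100110010001 → 1, fb=0
11: 111110101001100100010 → 1, fb=0
12: 111101010011001000100 → 1, fb=0
13: 111010100110010001000 → 1, fb=0
14: 110101001100100010000 → 1, fb=1
15: 101010011001000100001 → 1, fb=0
16: 010100110010001000010 → 0, fb=0
17: 101001100100010000100 → 1, fb=0
18: 010011001000100001000 → 0, fb=0
19: 100110010001000010000 → 1, fb=1
20: 001100100010000100001 → 0, fb=1
21: 011001000100001000011 → 0, fb=1
22: 110010001000010000111 → 1, fb=1
23: 100100010000100001111 → 1, fb=1
24: 001000100001000011111 → 0, fb=1
25: 010001000010000111111 → 0, fb=0
26: 100010000100001111110 → 1, fb=1
27: 000100001000011111101 → 0, fb=0
28: 001000010000111111010 → 0, fb=1
29: 010000100001111110101 → 0, fb=0
30: 100001000011111101010 → 1, fb=1
31: 000010000111111010101 → 0, fb=0
32: 000100001111110101010 → 0, fb=0
33: 001000011111101010100 → 0, fb=1
34: 010000111111010101001 → 0, fb=0
35: 100001111110101010010 → 1, fb=1
36: 000011111101010100101 → 0, fb=0
37: 000111111010101001010 → 0, fb=0
38: 001111110101010010100 → 0, fb=1
39: 011111101010100101001 → 0, fb=1
40: 111111010101001010011 → 1, fb=0
41: 111110101010010100110 → 1, fb=0
42: 111101010100101001100 → 1, fb=0
43: 111010101001010011000 → 1, fb=0
44: 110101010010100110000 → 1, fb=1
45: 101010100101001100001 → 1, fb=0
46: 010101001010011000010 → 0, fb=0
47: 101010010100110000100 → 1, fb=0
48: 010100101001100001000 → 0, fb=0
49: 101001010011000010000 → 1, fb=0
50: 010010100110000100000 → 0, fb=0
51: 100101001100001000000 → 1, fb=1
52: 001010011000010000001 → 0, fb=1
53: 010100110000100000011 → 0, fb=0
54: 101001100001000000110 → 1, fb=0
55: 010011000010000001100 → 0, fb=0
56: 100110000100000011000 → 1, fb=1
57: 001100001000000110001 → 0, fb=1
58: 011000010000001100011 → 0, fb=1
59: 110000100000011000111 → 1, fb=1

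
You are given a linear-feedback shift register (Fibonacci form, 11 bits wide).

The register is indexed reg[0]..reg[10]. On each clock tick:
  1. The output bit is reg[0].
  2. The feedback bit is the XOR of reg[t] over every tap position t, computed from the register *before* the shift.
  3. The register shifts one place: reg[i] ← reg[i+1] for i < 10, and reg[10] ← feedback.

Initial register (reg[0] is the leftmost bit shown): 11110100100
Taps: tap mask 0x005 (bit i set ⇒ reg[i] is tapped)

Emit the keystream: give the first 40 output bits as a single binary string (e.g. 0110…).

k : reg_k → out_k, fb_k
0: 11110100100 → 1, fb=0
1: 11101001000 → 1, fb=0
2: 11010010000 → 1, fb=1
3: 10100100001 → 1, fb=0
4: 01001000010 → 0, fb=0
5: 10010000100 → 1, fb=1
6: 00100001001 → 0, fb=1
7: 01000010011 → 0, fb=0
8: 10000100110 → 1, fb=1
9: 00001001101 → 0, fb=0
10: 00010011010 → 0, fb=0
11: 00100110100 → 0, fb=1
12: 01001101001 → 0, fb=0
13: 10011010010 → 1, fb=1
14: 00110100101 → 0, fb=1
15: 01101001011 → 0, fb=1
16: 11010010111 → 1, fb=1
17: 10100101111 → 1, fb=0
18: 01001011110 → 0, fb=0
19: 10010111100 → 1, fb=1
20: 00101111001 → 0, fb=1
21: 01011110011 → 0, fb=0
22: 10111100110 → 1, fb=0
23: 01111001100 → 0, fb=1
24: 11110011001 → 1, fb=0
25: 11100110010 → 1, fb=0
26: 11001100100 → 1, fb=1
27: 10011001001 → 1, fb=1
28: 00110010011 → 0, fb=1
29: 01100100111 → 0, fb=1
30: 11001001111 → 1, fb=1
31: 10010011111 → 1, fb=1
32: 00100111111 → 0, fb=1
33: 01001111111 → 0, fb=0
34: 10011111110 → 1, fb=1
35: 00111111101 → 0, fb=1
36: 01111111011 → 0, fb=1
37: 11111110111 → 1, fb=0
38: 11111101110 → 1, fb=0
39: 11111011100 → 1, fb=0

1111010010000100110100101111001100100111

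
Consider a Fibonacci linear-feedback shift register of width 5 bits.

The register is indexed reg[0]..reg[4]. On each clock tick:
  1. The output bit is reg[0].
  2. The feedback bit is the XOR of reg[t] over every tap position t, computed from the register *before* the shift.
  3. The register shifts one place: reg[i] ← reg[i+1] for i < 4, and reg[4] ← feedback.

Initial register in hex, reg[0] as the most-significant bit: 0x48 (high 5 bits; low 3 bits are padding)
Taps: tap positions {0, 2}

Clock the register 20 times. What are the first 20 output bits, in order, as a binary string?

step | reg (before) | out | fb
   0 | 01001 | 0 | 0
   1 | 10010 | 1 | 1
   2 | 00101 | 0 | 1
   3 | 01011 | 0 | 0
   4 | 10110 | 1 | 0
   5 | 01100 | 0 | 1
   6 | 11001 | 1 | 1
   7 | 10011 | 1 | 1
   8 | 00111 | 0 | 1
   9 | 01111 | 0 | 1
  10 | 11111 | 1 | 0
  11 | 11110 | 1 | 0
  12 | 11100 | 1 | 0
  13 | 11000 | 1 | 1
  14 | 10001 | 1 | 1
  15 | 00011 | 0 | 0
  16 | 00110 | 0 | 1
  17 | 01101 | 0 | 1
  18 | 11011 | 1 | 1
  19 | 10111 | 1 | 0

01001011001111100011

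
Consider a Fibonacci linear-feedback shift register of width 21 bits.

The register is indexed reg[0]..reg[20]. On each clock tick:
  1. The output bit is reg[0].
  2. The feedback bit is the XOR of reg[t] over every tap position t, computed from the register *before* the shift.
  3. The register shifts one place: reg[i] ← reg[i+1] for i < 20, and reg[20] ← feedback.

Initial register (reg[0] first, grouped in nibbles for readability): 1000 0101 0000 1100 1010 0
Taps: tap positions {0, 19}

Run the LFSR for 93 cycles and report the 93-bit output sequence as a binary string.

tick  register→output (feedback)
  0  100001010000110010100→1 (1)
  1  000010100001100101001→0 (0)
  2  000101000011001010010→0 (1)
  3  001010000110010100101→0 (0)
  4  010100001100101001010→0 (1)
  5  101000011001010010101→1 (1)
  6  010000110010100101011→0 (1)
  7  100001100101001010111→1 (0)
  8  000011001010010101110→0 (1)
  9  000110010100101011101→0 (0)
 10  001100101001010111010→0 (1)
 11  011001010010101110101→0 (0)
 12  110010100101011101010→1 (0)
 13  100101001010111010100→1 (1)
 14  001010010101110101001→0 (0)
 15  010100101011101010010→0 (1)
 16  101001010111010100101→1 (1)
 17  010010101110101001011→0 (1)
 18  100101011101010010111→1 (0)
 19  001010111010100101110→0 (1)
 20  010101110101001011101→0 (0)
 21  101011101010010111010→1 (0)
 22  010111010100101110100→0 (0)
 23  101110101001011101000→1 (1)
 24  011101010010111010001→0 (0)
 25  111010100101110100010→1 (0)
 26  110101001011101000100→1 (1)
 27  101010010111010001001→1 (1)
 28  010100101110100010011→0 (1)
 29  101001011101000100111→1 (0)
 30  010010111010001001110→0 (1)
 31  100101110100010011101→1 (1)
 32  001011101000100111011→0 (1)
 33  010111010001001110111→0 (1)
 34  101110100010011101111→1 (0)
 35  011101000100111011110→0 (1)
 36  111010001001110111101→1 (1)
 37  110100010011101111011→1 (0)
 38  101000100111011110110→1 (0)
 39  010001001110111101100→0 (0)
 40  100010011101111011000→1 (1)
 41  000100111011110110001→0 (0)
 42  001001110111101100010→0 (1)
 43  010011101111011000101→0 (0)
 44  100111011110110001010→1 (0)
 45  001110111101100010100→0 (0)
 46  011101111011000101000→0 (0)
 47  111011110110001010000→1 (1)
 48  110111101100010100001→1 (1)
 49  101111011000101000011→1 (0)
 50  011110110001010000110→0 (1)
 51  111101100010100001101→1 (1)
 52  111011000101000011011→1 (0)
 53  110110001010000110110→1 (0)
 54  101100010100001101100→1 (1)
 55  011000101000011011001→0 (0)
 56  110001010000110110010→1 (0)
 57  100010100001101100100→1 (1)
 58  000101000011011001001→0 (0)
 59  001010000110110010010→0 (1)
 60  010100001101100100101→0 (0)
 61  101000011011001001010→1 (0)
 62  010000110110010010100→0 (0)
 63  100001101100100101000→1 (1)
 64  000011011001001010001→0 (0)
 65  000110110010010100010→0 (1)
 66  001101100100101000101→0 (0)
 67  011011001001010001010→0 (1)
 68  110110010010100010101→1 (1)
 69  101100100101000101011→1 (0)
 70  011001001010001010110→0 (1)
 71  110010010100010101101→1 (1)
 72  100100101000101011011→1 (0)
 73  001001010001010110110→0 (1)
 74  010010100010101101101→0 (0)
 75  100101000101011011010→1 (0)
 76  001010001010110110100→0 (0)
 77  010100010101101101000→0 (0)
 78  101000101011011010000→1 (1)
 79  010001010110110100001→0 (0)
 80  100010101101101000010→1 (0)
 81  000101011011010000100→0 (0)
 82  001010110110100001000→0 (0)
 83  010101101101000010000→0 (0)
 84  101011011010000100000→1 (1)
 85  010110110100001000001→0 (0)
 86  101101101000010000010→1 (0)
 87  011011010000100000100→0 (0)
 88  110110100001000001000→1 (1)
 89  101101000010000010001→1 (1)
 90  011010000100000100011→0 (1)
 91  110100001000001000111→1 (0)
 92  101000010000010001110→1 (0)

100001010000110010100101011101010010111010001001110111101100010100001101100100101000101011011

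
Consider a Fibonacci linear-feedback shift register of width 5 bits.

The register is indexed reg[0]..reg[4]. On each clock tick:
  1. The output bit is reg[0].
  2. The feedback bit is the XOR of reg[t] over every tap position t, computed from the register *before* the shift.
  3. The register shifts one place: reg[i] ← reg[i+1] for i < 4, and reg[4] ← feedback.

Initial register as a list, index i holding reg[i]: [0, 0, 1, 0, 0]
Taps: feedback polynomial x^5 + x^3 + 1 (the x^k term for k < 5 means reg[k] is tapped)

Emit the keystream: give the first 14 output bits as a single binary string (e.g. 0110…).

00100001010111

step | reg (before) | out | fb
   0 | 00100 | 0 | 0
   1 | 01000 | 0 | 0
   2 | 10000 | 1 | 1
   3 | 00001 | 0 | 0
   4 | 00010 | 0 | 1
   5 | 00101 | 0 | 0
   6 | 01010 | 0 | 1
   7 | 10101 | 1 | 1
   8 | 01011 | 0 | 1
   9 | 10111 | 1 | 0
  10 | 01110 | 0 | 1
  11 | 11101 | 1 | 1
  12 | 11011 | 1 | 0
  13 | 10110 | 1 | 0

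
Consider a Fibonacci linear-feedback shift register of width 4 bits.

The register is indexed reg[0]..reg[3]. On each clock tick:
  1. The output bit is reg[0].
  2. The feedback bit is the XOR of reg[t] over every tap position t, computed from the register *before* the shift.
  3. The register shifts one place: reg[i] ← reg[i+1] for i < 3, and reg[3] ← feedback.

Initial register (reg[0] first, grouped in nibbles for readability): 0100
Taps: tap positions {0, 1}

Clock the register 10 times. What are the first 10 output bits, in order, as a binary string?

0100110101

step | reg (before) | out | fb
   0 | 0100 | 0 | 1
   1 | 1001 | 1 | 1
   2 | 0011 | 0 | 0
   3 | 0110 | 0 | 1
   4 | 1101 | 1 | 0
   5 | 1010 | 1 | 1
   6 | 0101 | 0 | 1
   7 | 1011 | 1 | 1
   8 | 0111 | 0 | 1
   9 | 1111 | 1 | 0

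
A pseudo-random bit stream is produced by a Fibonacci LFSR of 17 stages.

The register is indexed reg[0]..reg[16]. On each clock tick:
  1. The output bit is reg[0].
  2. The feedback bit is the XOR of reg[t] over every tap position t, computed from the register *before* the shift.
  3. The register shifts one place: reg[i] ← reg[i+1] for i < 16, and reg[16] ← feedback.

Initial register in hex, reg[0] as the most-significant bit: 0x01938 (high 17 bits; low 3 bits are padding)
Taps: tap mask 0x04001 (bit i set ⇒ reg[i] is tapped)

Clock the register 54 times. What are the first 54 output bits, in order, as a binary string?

step | reg (before) | out | fb
   0 | 00000001100100111 | 0 | 1
   1 | 00000011001001111 | 0 | 1
   2 | 00000110010011111 | 0 | 1
   3 | 00001100100111111 | 0 | 1
   4 | 00011001001111111 | 0 | 1
   5 | 00110010011111111 | 0 | 1
   6 | 01100100111111111 | 0 | 1
   7 | 11001001111111111 | 1 | 0
   8 | 10010011111111110 | 1 | 0
   9 | 00100111111111100 | 0 | 1
  10 | 01001111111111001 | 0 | 0
  11 | 10011111111110010 | 1 | 1
  12 | 00111111111100101 | 0 | 1
  13 | 01111111111001011 | 0 | 0
  14 | 11111111110010110 | 1 | 0
  15 | 11111111100101100 | 1 | 0
  16 | 11111111001011000 | 1 | 1
  17 | 11111110010110001 | 1 | 1
  18 | 11111100101100011 | 1 | 1
  19 | 11111001011000111 | 1 | 0
  20 | 11110010110001110 | 1 | 0
  21 | 11100101100011100 | 1 | 0
  22 | 11001011000111000 | 1 | 1
  23 | 10010110001110001 | 1 | 1
  24 | 00101100011100011 | 0 | 0
  25 | 01011000111000110 | 0 | 1
  26 | 10110001110001101 | 1 | 0
  27 | 01100011100011010 | 0 | 0
  28 | 11000111000110100 | 1 | 0
  29 | 10001110001101000 | 1 | 1
  30 | 00011100011010001 | 0 | 0
  31 | 00111000110100010 | 0 | 0
  32 | 01110001101000100 | 0 | 1
  33 | 11100011010001001 | 1 | 1
  34 | 11000110100010011 | 1 | 1
  35 | 10001101000100111 | 1 | 0
  36 | 00011010001001110 | 0 | 1
  37 | 00110100010011101 | 0 | 1
  38 | 01101000100111011 | 0 | 0
  39 | 11010001001110110 | 1 | 0
  40 | 10100010011101100 | 1 | 0
  41 | 01000100111011000 | 0 | 0
  42 | 10001001110110000 | 1 | 1
  43 | 00010011101100001 | 0 | 0
  44 | 00100111011000010 | 0 | 0
  45 | 01001110110000100 | 0 | 1
  46 | 10011101100001001 | 1 | 1
  47 | 00111011000010011 | 0 | 0
  48 | 01110110000100110 | 0 | 1
  49 | 11101100001001101 | 1 | 0
  50 | 11011000010011010 | 1 | 1
  51 | 10110000100110101 | 1 | 0
  52 | 01100001001101010 | 0 | 0
  53 | 11000010011010100 | 1 | 0

000000011001001111111111001011000111000110100010011101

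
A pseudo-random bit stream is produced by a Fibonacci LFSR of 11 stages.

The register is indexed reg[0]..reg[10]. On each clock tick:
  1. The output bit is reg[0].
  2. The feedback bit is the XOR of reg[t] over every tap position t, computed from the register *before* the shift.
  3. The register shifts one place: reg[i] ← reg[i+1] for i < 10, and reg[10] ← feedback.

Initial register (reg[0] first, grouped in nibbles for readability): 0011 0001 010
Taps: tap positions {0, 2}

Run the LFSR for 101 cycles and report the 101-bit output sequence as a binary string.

tick  register→output (feedback)
  0  00110001010→0 (1)
  1  01100010101→0 (1)
  2  11000101011→1 (1)
  3  10001010111→1 (1)
  4  00010101111→0 (0)
  5  00101011110→0 (1)
  6  01010111101→0 (0)
  7  10101111010→1 (0)
  8  01011110100→0 (0)
  9  10111101000→1 (0)
 10  01111010000→0 (1)
 11  11110100001→1 (0)
 12  11101000010→1 (0)
 13  11010000100→1 (1)
 14  10100001001→1 (0)
 15  01000010010→0 (0)
 16  10000100100→1 (1)
 17  00001001001→0 (0)
 18  00010010010→0 (0)
 19  00100100100→0 (1)
 20  01001001001→0 (0)
 21  10010010010→1 (1)
 22  00100100101→0 (1)
 23  01001001011→0 (0)
 24  10010010110→1 (1)
 25  00100101101→0 (1)
 26  01001011011→0 (0)
 27  10010110110→1 (1)
 28  00101101101→0 (1)
 29  01011011011→0 (0)
 30  10110110110→1 (0)
 31  01101101100→0 (1)
 32  11011011001→1 (1)
 33  10110110011→1 (0)
 34  01101100110→0 (1)
 35  11011001101→1 (1)
 36  10110011011→1 (0)
 37  01100110110→0 (1)
 38  11001101101→1 (1)
 39  10011011011→1 (1)
 40  00110110111→0 (1)
 41  01101101111→0 (1)
 42  11011011111→1 (1)
 43  10110111111→1 (0)
 44  01101111110→0 (1)
 45  11011111101→1 (1)
 46  10111111011→1 (0)
 47  01111110110→0 (1)
 48  11111101101→1 (0)
 49  11111011010→1 (0)
 50  11110110100→1 (0)
 51  11101101000→1 (0)
 52  11011010000→1 (1)
 53  10110100001→1 (0)
 54  01101000010→0 (1)
 55  11010000101→1 (1)
 56  10100001011→1 (0)
 57  01000010110→0 (0)
 58  10000101100→1 (1)
 59  00001011001→0 (0)
 60  00010110010→0 (0)
 61  00101100100→0 (1)
 62  01011001001→0 (0)
 63  10110010010→1 (0)
 64  01100100100→0 (1)
 65  11001001001→1 (1)
 66  10010010011→1 (1)
 67  00100100111→0 (1)
 68  01001001111→0 (0)
 69  10010011110→1 (1)
 70  00100111101→0 (1)
 71  01001111011→0 (0)
 72  10011110110→1 (1)
 73  00111101101→0 (1)
 74  01111011011→0 (1)
 75  11110110111→1 (0)
 76  11101101110→1 (0)
 77  11011011100→1 (1)
 78  10110111001→1 (0)
 79  01101110010→0 (1)
 80  11011100101→1 (1)
 81  10111001011→1 (0)
 82  01110010110→0 (1)
 83  11100101101→1 (0)
 84  11001011010→1 (1)
 85  10010110101→1 (1)
 86  00101101011→0 (1)
 87  01011010111→0 (0)
 88  10110101110→1 (0)
 89  01101011100→0 (1)
 90  11010111001→1 (1)
 91  10101110011→1 (0)
 92  01011100110→0 (0)
 93  10111001100→1 (0)
 94  01110011000→0 (1)
 95  11100110001→1 (0)
 96  11001100010→1 (1)
 97  10011000101→1 (1)
 98  00110001011→0 (1)
 99  01100010111→0 (1)
100  11000101111→1 (1)

00110001010111101000010010010010110110110011011011111101101000010110010010011110110111001011010111001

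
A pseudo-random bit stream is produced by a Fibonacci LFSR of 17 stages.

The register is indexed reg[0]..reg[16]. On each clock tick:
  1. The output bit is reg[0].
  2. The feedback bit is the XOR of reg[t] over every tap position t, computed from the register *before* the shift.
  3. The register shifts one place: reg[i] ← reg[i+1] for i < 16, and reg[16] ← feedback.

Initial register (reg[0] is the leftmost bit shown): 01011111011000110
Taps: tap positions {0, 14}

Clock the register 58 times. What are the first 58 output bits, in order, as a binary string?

k : reg_k → out_k, fb_k
0: 01011111011000110 → 0, fb=1
1: 10111110110001101 → 1, fb=0
2: 01111101100011010 → 0, fb=0
3: 11111011000110100 → 1, fb=0
4: 11110110001101000 → 1, fb=1
5: 11101100011010001 → 1, fb=1
6: 11011000110100011 → 1, fb=1
7: 10110001101000111 → 1, fb=0
8: 01100011010001110 → 0, fb=1
9: 11000110100011101 → 1, fb=0
10: 10001101000111010 → 1, fb=1
11: 00011010001110101 → 0, fb=1
12: 00110100011101011 → 0, fb=0
13: 01101000111010110 → 0, fb=1
14: 11010001110101101 → 1, fb=0
15: 10100011101011010 → 1, fb=1
16: 01000111010110101 → 0, fb=1
17: 10001110101101011 → 1, fb=1
18: 00011101011010111 → 0, fb=1
19: 00111010110101111 → 0, fb=1
20: 01110101101011111 → 0, fb=1
21: 11101011010111111 → 1, fb=0
22: 11010110101111110 → 1, fb=0
23: 10101101011111100 → 1, fb=0
24: 01011010111111000 → 0, fb=0
25: 10110101111110000 → 1, fb=1
26: 01101011111100001 → 0, fb=0
27: 11010111111000010 → 1, fb=1
28: 10101111110000101 → 1, fb=0
29: 01011111100001010 → 0, fb=0
30: 10111111000010100 → 1, fb=0
31: 01111110000101000 → 0, fb=0
32: 11111100001010000 → 1, fb=1
33: 11111000010100001 → 1, fb=1
34: 11110000101000011 → 1, fb=1
35: 11100001010000111 → 1, fb=0
36: 11000010100001110 → 1, fb=0
37: 10000101000011100 → 1, fb=0
38: 00001010000111000 → 0, fb=0
39: 00010100001110000 → 0, fb=0
40: 00101000011100000 → 0, fb=0
41: 01010000111000000 → 0, fb=0
42: 10100001110000000 → 1, fb=1
43: 01000011100000001 → 0, fb=0
44: 10000111000000010 → 1, fb=1
45: 00001110000000101 → 0, fb=1
46: 00011100000001011 → 0, fb=0
47: 00111000000010110 → 0, fb=1
48: 01110000000101101 → 0, fb=1
49: 11100000001011011 → 1, fb=1
50: 11000000010110111 → 1, fb=0
51: 10000000101101110 → 1, fb=0
52: 00000001011011100 → 0, fb=1
53: 00000010110111001 → 0, fb=0
54: 00000101101110010 → 0, fb=0
55: 00001011011100100 → 0, fb=1
56: 00010110111001001 → 0, fb=0
57: 00101101110010010 → 0, fb=0

0101111101100011010001110101101011111100001010000111000000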